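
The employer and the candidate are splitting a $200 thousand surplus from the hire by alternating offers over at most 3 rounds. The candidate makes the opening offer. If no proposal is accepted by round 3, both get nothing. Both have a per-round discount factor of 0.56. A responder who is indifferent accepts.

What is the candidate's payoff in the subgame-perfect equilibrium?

150.72

Round 3 (the candidate proposes): rejection yields 0 for the employer; the candidate offers 0 and keeps 200.
Round 2 (the employer proposes): the candidate can get 200 next round, worth 0.56 × 200 = 112 now; the employer offers that and keeps 88.
Round 1 (the candidate proposes): the employer can get 88 next round, worth 0.56 × 88 = 49.28 now, so the candidate offers 49.28, keeping 150.72.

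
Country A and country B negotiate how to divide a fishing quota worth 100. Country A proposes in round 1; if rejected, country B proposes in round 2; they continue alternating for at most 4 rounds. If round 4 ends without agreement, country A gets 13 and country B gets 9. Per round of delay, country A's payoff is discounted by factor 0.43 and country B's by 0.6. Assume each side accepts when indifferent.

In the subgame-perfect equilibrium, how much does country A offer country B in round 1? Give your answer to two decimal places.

47.67

Round 4 (country B proposes): country A gets 13 if talks fail, so country B offers 13 and keeps 87.
Round 3 (country A proposes): country B can get 87 next round, worth 0.6 × 87 = 52.2 now. Country A offers 52.2 and keeps 100 − 52.2 = 47.8.
Round 2 (country B proposes): country A can get 47.8 next round, worth 0.43 × 47.8 = 20.554 now. Country B offers 20.554 and keeps 100 − 20.554 = 79.446.
Round 1 (country A proposes): country B can get 79.446 next round, worth 0.6 × 79.446 = 47.6676 now; country A offers that and keeps 52.3324.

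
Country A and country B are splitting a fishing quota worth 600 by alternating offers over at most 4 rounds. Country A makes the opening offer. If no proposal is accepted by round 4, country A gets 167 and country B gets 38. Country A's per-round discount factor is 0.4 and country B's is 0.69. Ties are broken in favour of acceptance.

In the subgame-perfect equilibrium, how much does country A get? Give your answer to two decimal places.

Round 4 (country B proposes): country A gets 167 if talks fail, so country B offers 167 and keeps 433.
Round 3 (country A proposes): country B can get 433 next round, worth 0.69 × 433 = 298.77 now; country A offers that and keeps 301.23.
Round 2 (country B proposes): country A can get 301.23 next round, worth 0.4 × 301.23 = 120.492 now; country B offers that and keeps 479.508.
Round 1 (country A proposes): country B can get 479.508 next round, worth 0.69 × 479.508 = 330.86052 now, so country A offers 330.86052, keeping 269.13948.

269.14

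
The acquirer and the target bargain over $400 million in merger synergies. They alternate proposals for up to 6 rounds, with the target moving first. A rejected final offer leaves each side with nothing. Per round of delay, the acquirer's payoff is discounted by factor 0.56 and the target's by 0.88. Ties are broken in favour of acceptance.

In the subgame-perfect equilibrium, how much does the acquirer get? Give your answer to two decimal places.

Solve by backward induction from round 6.
Round 6 (the acquirer proposes): the target will accept anything ≥ 0, so the acquirer offers 0 and keeps 400.
Round 5 (the target proposes): the acquirer can get 400 next round, worth 0.56 × 400 = 224 now. The target offers 224 and keeps 400 − 224 = 176.
Round 4 (the acquirer proposes): the target can get 176 next round, worth 0.88 × 176 = 154.88 now, so the acquirer offers 154.88, keeping 245.12.
Round 3 (the target proposes): the acquirer can get 245.12 next round, worth 0.56 × 245.12 = 137.2672 now, so the target offers 137.2672, keeping 262.7328.
Round 2 (the acquirer proposes): the target can get 262.7328 next round, worth 0.88 × 262.7328 = 231.204864 now. The acquirer offers 231.204864 and keeps 400 − 231.204864 = 168.795136.
Round 1 (the target proposes): the acquirer can get 168.795136 next round, worth 0.56 × 168.795136 = 94.52527616 now; the target offers that and keeps 305.47472384.

94.53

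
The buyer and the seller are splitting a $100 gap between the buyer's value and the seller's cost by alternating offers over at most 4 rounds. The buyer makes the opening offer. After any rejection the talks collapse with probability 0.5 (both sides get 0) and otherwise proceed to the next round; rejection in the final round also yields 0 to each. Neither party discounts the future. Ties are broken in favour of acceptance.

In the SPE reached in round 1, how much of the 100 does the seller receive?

37.5

Round 4 (the seller proposes): the buyer will accept anything ≥ 0, so the seller offers 0 and keeps 100.
Round 3 (the buyer proposes): rejecting gives the seller an expected 0.5 × 100 = 50. The buyer offers 50 and keeps 100 − 50 = 50.
Round 2 (the seller proposes): rejecting gives the buyer an expected 0.5 × 50 = 25. The seller offers 25 and keeps 100 − 25 = 75.
Round 1 (the buyer proposes): rejecting gives the seller an expected 0.5 × 75 = 37.5. The buyer offers 37.5 and keeps 100 − 37.5 = 62.5.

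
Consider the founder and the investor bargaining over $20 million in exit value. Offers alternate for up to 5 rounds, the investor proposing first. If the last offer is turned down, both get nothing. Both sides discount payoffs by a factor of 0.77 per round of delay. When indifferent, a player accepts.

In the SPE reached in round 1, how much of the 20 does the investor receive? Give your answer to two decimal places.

Round 5 (the investor proposes): rejection yields 0 for the founder; the investor offers 0 and keeps 20.
Round 4 (the founder proposes): the investor can get 20 next round, worth 0.77 × 20 = 15.4 now, so the founder offers 15.4, keeping 4.6.
Round 3 (the investor proposes): the founder can get 4.6 next round, worth 0.77 × 4.6 = 3.542 now, so the investor offers 3.542, keeping 16.458.
Round 2 (the founder proposes): the investor can get 16.458 next round, worth 0.77 × 16.458 = 12.67266 now, so the founder offers 12.67266, keeping 7.32734.
Round 1 (the investor proposes): the founder can get 7.32734 next round, worth 0.77 × 7.32734 = 5.6420518 now, so the investor offers 5.6420518, keeping 14.3579482.

14.36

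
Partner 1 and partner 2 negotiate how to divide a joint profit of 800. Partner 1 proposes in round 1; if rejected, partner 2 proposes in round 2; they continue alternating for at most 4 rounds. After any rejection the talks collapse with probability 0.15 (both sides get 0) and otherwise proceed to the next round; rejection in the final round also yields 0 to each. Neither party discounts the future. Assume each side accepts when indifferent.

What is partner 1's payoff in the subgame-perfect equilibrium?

206.7

Round 4 (partner 2 proposes): rejection yields 0 for partner 1; partner 2 offers 0 and keeps 800.
Round 3 (partner 1 proposes): rejecting gives partner 2 an expected 0.85 × 800 = 680, so partner 1 offers 680, keeping 120.
Round 2 (partner 2 proposes): rejecting gives partner 1 an expected 0.85 × 120 = 102, so partner 2 offers 102, keeping 698.
Round 1 (partner 1 proposes): rejecting gives partner 2 an expected 0.85 × 698 = 593.3. Partner 1 offers 593.3 and keeps 800 − 593.3 = 206.7.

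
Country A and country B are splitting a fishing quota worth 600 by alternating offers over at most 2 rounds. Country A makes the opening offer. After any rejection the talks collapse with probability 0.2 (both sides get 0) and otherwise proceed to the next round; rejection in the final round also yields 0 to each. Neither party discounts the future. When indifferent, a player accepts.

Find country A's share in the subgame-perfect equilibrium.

120

Round 2 (country B proposes): rejection yields 0 for country A; country B offers 0 and keeps 600.
Round 1 (country A proposes): rejecting gives country B an expected 0.8 × 600 = 480, so country A offers 480, keeping 120.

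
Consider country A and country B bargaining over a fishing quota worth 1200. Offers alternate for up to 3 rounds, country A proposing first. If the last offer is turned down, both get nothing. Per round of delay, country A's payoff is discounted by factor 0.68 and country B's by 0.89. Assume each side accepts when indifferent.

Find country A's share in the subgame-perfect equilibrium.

858.24

By backward induction:
Round 3 (country A proposes): country B will accept anything ≥ 0, so country A offers 0 and keeps 1200.
Round 2 (country B proposes): country A can get 1200 next round, worth 0.68 × 1200 = 816 now, so country B offers 816, keeping 384.
Round 1 (country A proposes): country B can get 384 next round, worth 0.89 × 384 = 341.76 now, so country A offers 341.76, keeping 858.24.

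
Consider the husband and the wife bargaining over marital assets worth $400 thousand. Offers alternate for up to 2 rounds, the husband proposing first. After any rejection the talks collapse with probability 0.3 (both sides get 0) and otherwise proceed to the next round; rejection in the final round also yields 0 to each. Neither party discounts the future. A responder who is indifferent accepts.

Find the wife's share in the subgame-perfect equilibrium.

280

Round 2 (the wife proposes): the husband will accept anything ≥ 0, so the wife offers 0 and keeps 400.
Round 1 (the husband proposes): rejecting gives the wife an expected 0.7 × 400 = 280; the husband offers that and keeps 120.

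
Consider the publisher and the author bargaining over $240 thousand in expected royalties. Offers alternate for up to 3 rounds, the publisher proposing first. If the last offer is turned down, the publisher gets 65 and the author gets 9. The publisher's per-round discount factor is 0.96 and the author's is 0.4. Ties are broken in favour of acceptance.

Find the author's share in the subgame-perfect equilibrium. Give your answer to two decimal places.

7.30

Round 3 (the publisher proposes): the author gets 9 if talks fail, so the publisher offers 9 and keeps 231.
Round 2 (the author proposes): the publisher can get 231 next round, worth 0.96 × 231 = 221.76 now, so the author offers 221.76, keeping 18.24.
Round 1 (the publisher proposes): the author can get 18.24 next round, worth 0.4 × 18.24 = 7.296 now. The publisher offers 7.296 and keeps 240 − 7.296 = 232.704.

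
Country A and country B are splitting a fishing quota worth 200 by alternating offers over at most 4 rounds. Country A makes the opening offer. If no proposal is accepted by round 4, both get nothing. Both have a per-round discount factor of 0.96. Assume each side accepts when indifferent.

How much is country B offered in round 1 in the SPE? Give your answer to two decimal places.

Round 4 (country B proposes): country A will accept anything ≥ 0, so country B offers 0 and keeps 200.
Round 3 (country A proposes): country B can get 200 next round, worth 0.96 × 200 = 192 now. Country A offers 192 and keeps 200 − 192 = 8.
Round 2 (country B proposes): country A can get 8 next round, worth 0.96 × 8 = 7.68 now; country B offers that and keeps 192.32.
Round 1 (country A proposes): country B can get 192.32 next round, worth 0.96 × 192.32 = 184.6272 now. Country A offers 184.6272 and keeps 200 − 184.6272 = 15.3728.

184.63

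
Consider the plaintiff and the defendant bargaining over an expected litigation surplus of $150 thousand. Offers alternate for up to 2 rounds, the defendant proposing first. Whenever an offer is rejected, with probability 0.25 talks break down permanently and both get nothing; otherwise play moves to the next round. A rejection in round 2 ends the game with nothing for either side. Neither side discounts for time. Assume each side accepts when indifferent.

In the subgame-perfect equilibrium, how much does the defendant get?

Round 2 (the plaintiff proposes): the defendant will accept anything ≥ 0, so the plaintiff offers 0 and keeps 150.
Round 1 (the defendant proposes): rejecting gives the plaintiff an expected 0.75 × 150 = 112.5, so the defendant offers 112.5, keeping 37.5.

37.5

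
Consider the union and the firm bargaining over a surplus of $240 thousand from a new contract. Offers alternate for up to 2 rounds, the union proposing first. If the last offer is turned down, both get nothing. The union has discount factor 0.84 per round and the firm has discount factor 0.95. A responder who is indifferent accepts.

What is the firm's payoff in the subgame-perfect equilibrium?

228

Work backward from the last round.
Round 2 (the firm proposes): rejection yields 0 for the union; the firm offers 0 and keeps 240.
Round 1 (the union proposes): the firm can get 240 next round, worth 0.95 × 240 = 228 now. The union offers 228 and keeps 240 − 228 = 12.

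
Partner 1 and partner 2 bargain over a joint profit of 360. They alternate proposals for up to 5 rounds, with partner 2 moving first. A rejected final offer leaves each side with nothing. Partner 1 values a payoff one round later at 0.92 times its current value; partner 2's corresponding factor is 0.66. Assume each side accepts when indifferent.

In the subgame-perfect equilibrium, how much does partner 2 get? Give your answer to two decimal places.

Solve by backward induction from round 5.
Round 5 (partner 2 proposes): rejection yields 0 for partner 1; partner 2 offers 0 and keeps 360.
Round 4 (partner 1 proposes): partner 2 can get 360 next round, worth 0.66 × 360 = 237.6 now. Partner 1 offers 237.6 and keeps 360 − 237.6 = 122.4.
Round 3 (partner 2 proposes): partner 1 can get 122.4 next round, worth 0.92 × 122.4 = 112.608 now; partner 2 offers that and keeps 247.392.
Round 2 (partner 1 proposes): partner 2 can get 247.392 next round, worth 0.66 × 247.392 = 163.27872 now, so partner 1 offers 163.27872, keeping 196.72128.
Round 1 (partner 2 proposes): partner 1 can get 196.72128 next round, worth 0.92 × 196.72128 = 180.9835776 now; partner 2 offers that and keeps 179.0164224.

179.02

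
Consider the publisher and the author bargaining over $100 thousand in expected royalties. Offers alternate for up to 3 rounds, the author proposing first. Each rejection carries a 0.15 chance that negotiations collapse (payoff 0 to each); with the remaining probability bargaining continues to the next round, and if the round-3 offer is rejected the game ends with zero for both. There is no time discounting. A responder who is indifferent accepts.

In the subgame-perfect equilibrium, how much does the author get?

Round 3 (the author proposes): the publisher will accept anything ≥ 0, so the author offers 0 and keeps 100.
Round 2 (the publisher proposes): rejecting gives the author an expected 0.85 × 100 = 85, so the publisher offers 85, keeping 15.
Round 1 (the author proposes): rejecting gives the publisher an expected 0.85 × 15 = 12.75; the author offers that and keeps 87.25.

87.25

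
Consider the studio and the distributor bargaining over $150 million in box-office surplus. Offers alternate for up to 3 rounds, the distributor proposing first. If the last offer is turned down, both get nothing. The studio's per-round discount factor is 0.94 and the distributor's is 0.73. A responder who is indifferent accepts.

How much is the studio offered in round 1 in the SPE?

38.07

Round 3 (the distributor proposes): the studio will accept anything ≥ 0, so the distributor offers 0 and keeps 150.
Round 2 (the studio proposes): the distributor can get 150 next round, worth 0.73 × 150 = 109.5 now; the studio offers that and keeps 40.5.
Round 1 (the distributor proposes): the studio can get 40.5 next round, worth 0.94 × 40.5 = 38.07 now. The distributor offers 38.07 and keeps 150 − 38.07 = 111.93.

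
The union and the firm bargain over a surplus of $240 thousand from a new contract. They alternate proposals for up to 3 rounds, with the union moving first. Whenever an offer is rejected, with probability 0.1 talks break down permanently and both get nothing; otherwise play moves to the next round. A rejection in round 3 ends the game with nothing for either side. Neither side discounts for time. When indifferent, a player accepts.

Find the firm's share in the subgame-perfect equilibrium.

Round 3 (the union proposes): the firm will accept anything ≥ 0, so the union offers 0 and keeps 240.
Round 2 (the firm proposes): rejecting gives the union an expected 0.9 × 240 = 216, so the firm offers 216, keeping 24.
Round 1 (the union proposes): rejecting gives the firm an expected 0.9 × 24 = 21.6. The union offers 21.6 and keeps 240 − 21.6 = 218.4.

21.6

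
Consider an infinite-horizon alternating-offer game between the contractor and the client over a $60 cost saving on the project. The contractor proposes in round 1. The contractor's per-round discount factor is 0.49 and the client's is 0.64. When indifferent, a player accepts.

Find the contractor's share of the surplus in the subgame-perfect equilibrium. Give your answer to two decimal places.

31.47

In a stationary SPE each proposer offers the other exactly their discounted continuation value.
If the contractor keeps x when proposing and the client keeps y when proposing, then x = 60 − 0.64y and y = 60 − 0.49x.
Solving: x = 60(1 − 0.64) / (1 − 0.49·0.64) = 21.6 / 0.6864 ≈ 31.4685.
The client gets 60 − 31.4685 ≈ 28.5315.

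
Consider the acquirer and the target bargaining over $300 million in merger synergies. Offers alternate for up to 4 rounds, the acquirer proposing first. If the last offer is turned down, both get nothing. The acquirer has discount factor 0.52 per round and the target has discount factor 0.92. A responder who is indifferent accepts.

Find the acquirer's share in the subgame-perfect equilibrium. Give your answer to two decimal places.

Round 4 (the target proposes): the acquirer will accept anything ≥ 0, so the target offers 0 and keeps 300.
Round 3 (the acquirer proposes): the target can get 300 next round, worth 0.92 × 300 = 276 now; the acquirer offers that and keeps 24.
Round 2 (the target proposes): the acquirer can get 24 next round, worth 0.52 × 24 = 12.48 now; the target offers that and keeps 287.52.
Round 1 (the acquirer proposes): the target can get 287.52 next round, worth 0.92 × 287.52 = 264.5184 now. The acquirer offers 264.5184 and keeps 300 − 264.5184 = 35.4816.

35.48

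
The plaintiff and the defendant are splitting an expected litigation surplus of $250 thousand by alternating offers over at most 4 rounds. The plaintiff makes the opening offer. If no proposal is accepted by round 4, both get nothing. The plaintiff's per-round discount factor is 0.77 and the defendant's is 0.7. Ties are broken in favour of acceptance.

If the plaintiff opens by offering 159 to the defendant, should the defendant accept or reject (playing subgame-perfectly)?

Round 4 (the defendant proposes): rejection yields 0 for the plaintiff; the defendant offers 0 and keeps 250.
Round 3 (the plaintiff proposes): the defendant can get 250 next round, worth 0.7 × 250 = 175 now; the plaintiff offers that and keeps 75.
Round 2 (the defendant proposes): the plaintiff can get 75 next round, worth 0.77 × 75 = 57.75 now. The defendant offers 57.75 and keeps 250 − 57.75 = 192.25.
So by rejecting in round 1, the defendant gets 192.25 next round, worth 0.7 × 192.25 = 134.575 now.
Offer 159 ≥ 134.575, so the defendant accepts.

Accept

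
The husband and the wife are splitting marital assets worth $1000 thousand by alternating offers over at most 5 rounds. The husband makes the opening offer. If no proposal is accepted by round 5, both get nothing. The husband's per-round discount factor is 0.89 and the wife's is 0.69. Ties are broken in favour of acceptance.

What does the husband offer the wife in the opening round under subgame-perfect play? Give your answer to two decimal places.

122.51

Work backward from the last round.
Round 5 (the husband proposes): the wife will accept anything ≥ 0, so the husband offers 0 and keeps 1000.
Round 4 (the wife proposes): the husband can get 1000 next round, worth 0.89 × 1000 = 890 now. The wife offers 890 and keeps 1000 − 890 = 110.
Round 3 (the husband proposes): the wife can get 110 next round, worth 0.69 × 110 = 75.9 now; the husband offers that and keeps 924.1.
Round 2 (the wife proposes): the husband can get 924.1 next round, worth 0.89 × 924.1 = 822.449 now; the wife offers that and keeps 177.551.
Round 1 (the husband proposes): the wife can get 177.551 next round, worth 0.69 × 177.551 = 122.51019 now; the husband offers that and keeps 877.48981.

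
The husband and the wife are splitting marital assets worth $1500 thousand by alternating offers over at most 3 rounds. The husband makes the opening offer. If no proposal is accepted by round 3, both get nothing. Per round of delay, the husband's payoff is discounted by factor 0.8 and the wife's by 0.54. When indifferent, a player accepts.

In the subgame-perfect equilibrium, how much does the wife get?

Round 3 (the husband proposes): rejection yields 0 for the wife; the husband offers 0 and keeps 1500.
Round 2 (the wife proposes): the husband can get 1500 next round, worth 0.8 × 1500 = 1200 now, so the wife offers 1200, keeping 300.
Round 1 (the husband proposes): the wife can get 300 next round, worth 0.54 × 300 = 162 now, so the husband offers 162, keeping 1338.

162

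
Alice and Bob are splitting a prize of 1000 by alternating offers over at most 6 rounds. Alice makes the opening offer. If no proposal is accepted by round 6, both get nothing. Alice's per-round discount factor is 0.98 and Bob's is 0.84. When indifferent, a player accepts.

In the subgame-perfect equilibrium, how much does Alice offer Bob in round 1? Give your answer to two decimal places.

599.86

Round 6 (Bob proposes): Alice will accept anything ≥ 0, so Bob offers 0 and keeps 1000.
Round 5 (Alice proposes): Bob can get 1000 next round, worth 0.84 × 1000 = 840 now; Alice offers that and keeps 160.
Round 4 (Bob proposes): Alice can get 160 next round, worth 0.98 × 160 = 156.8 now. Bob offers 156.8 and keeps 1000 − 156.8 = 843.2.
Round 3 (Alice proposes): Bob can get 843.2 next round, worth 0.84 × 843.2 = 708.288 now. Alice offers 708.288 and keeps 1000 − 708.288 = 291.712.
Round 2 (Bob proposes): Alice can get 291.712 next round, worth 0.98 × 291.712 = 285.87776 now; Bob offers that and keeps 714.12224.
Round 1 (Alice proposes): Bob can get 714.12224 next round, worth 0.84 × 714.12224 = 599.8626816 now; Alice offers that and keeps 400.1373184.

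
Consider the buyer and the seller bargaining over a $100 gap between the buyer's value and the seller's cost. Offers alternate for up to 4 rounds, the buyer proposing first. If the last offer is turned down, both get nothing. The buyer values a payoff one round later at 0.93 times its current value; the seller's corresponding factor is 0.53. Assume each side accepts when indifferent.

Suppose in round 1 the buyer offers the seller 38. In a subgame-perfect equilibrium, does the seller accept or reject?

Accept

Round 4 (the seller proposes): rejection yields 0 for the buyer; the seller offers 0 and keeps 100.
Round 3 (the buyer proposes): the seller can get 100 next round, worth 0.53 × 100 = 53 now. The buyer offers 53 and keeps 100 − 53 = 47.
Round 2 (the seller proposes): the buyer can get 47 next round, worth 0.93 × 47 = 43.71 now, so the seller offers 43.71, keeping 56.29.
So by rejecting in round 1, the seller gets 56.29 next round, worth 0.53 × 56.29 = 29.8337 now.
Offer 38 ≥ 29.8337, so the seller accepts.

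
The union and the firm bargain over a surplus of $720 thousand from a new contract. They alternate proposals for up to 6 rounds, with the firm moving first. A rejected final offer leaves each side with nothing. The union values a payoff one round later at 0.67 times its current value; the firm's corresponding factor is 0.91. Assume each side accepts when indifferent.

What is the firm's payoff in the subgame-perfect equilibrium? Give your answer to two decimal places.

Round 6 (the union proposes): the firm will accept anything ≥ 0, so the union offers 0 and keeps 720.
Round 5 (the firm proposes): the union can get 720 next round, worth 0.67 × 720 = 482.4 now, so the firm offers 482.4, keeping 237.6.
Round 4 (the union proposes): the firm can get 237.6 next round, worth 0.91 × 237.6 = 216.216 now, so the union offers 216.216, keeping 503.784.
Round 3 (the firm proposes): the union can get 503.784 next round, worth 0.67 × 503.784 = 337.53528 now, so the firm offers 337.53528, keeping 382.46472.
Round 2 (the union proposes): the firm can get 382.46472 next round, worth 0.91 × 382.46472 = 348.0428952 now. The union offers 348.0428952 and keeps 720 − 348.0428952 = 371.9571048.
Round 1 (the firm proposes): the union can get 371.9571048 next round, worth 0.67 × 371.9571048 = 249.211260216 now; the firm offers that and keeps 470.788739784.

470.79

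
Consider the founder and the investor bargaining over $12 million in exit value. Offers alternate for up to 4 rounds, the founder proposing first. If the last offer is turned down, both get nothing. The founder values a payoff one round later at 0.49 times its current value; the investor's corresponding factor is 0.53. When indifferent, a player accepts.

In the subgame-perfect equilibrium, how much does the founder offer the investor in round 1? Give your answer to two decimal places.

Round 4 (the investor proposes): rejection yields 0 for the founder; the investor offers 0 and keeps 12.
Round 3 (the founder proposes): the investor can get 12 next round, worth 0.53 × 12 = 6.36 now, so the founder offers 6.36, keeping 5.64.
Round 2 (the investor proposes): the founder can get 5.64 next round, worth 0.49 × 5.64 = 2.7636 now. The investor offers 2.7636 and keeps 12 − 2.7636 = 9.2364.
Round 1 (the founder proposes): the investor can get 9.2364 next round, worth 0.53 × 9.2364 = 4.895292 now; the founder offers that and keeps 7.104708.

4.90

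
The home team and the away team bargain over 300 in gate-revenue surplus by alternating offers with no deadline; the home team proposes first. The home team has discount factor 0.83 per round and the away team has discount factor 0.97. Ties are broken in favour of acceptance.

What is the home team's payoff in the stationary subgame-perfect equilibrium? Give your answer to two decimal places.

In a stationary SPE each proposer offers the other exactly their discounted continuation value.
If the home team keeps x when proposing and the away team keeps y when proposing, then x = 300 − 0.97y and y = 300 − 0.83x.
Solving: x = 300(1 − 0.97) / (1 − 0.83·0.97) = 9 / 0.1949 ≈ 46.1775.
The away team gets 300 − 46.1775 ≈ 253.8225.

46.18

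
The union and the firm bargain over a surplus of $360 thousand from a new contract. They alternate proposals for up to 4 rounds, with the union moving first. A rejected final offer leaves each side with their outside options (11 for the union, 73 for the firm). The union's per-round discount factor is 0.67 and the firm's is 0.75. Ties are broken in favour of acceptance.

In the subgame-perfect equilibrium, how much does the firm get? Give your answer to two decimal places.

Work backward from the last round.
Round 4 (the firm proposes): the union gets 11 if talks fail, so the firm offers 11 and keeps 349.
Round 3 (the union proposes): the firm can get 349 next round, worth 0.75 × 349 = 261.75 now, so the union offers 261.75, keeping 98.25.
Round 2 (the firm proposes): the union can get 98.25 next round, worth 0.67 × 98.25 = 65.8275 now, so the firm offers 65.8275, keeping 294.1725.
Round 1 (the union proposes): the firm can get 294.1725 next round, worth 0.75 × 294.1725 = 220.629375 now, so the union offers 220.629375, keeping 139.370625.

220.63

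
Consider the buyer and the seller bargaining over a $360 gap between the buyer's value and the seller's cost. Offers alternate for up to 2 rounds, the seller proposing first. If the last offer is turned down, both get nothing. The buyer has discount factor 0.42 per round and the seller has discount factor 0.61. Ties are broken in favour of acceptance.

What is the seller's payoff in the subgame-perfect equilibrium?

By backward induction:
Round 2 (the buyer proposes): the seller will accept anything ≥ 0, so the buyer offers 0 and keeps 360.
Round 1 (the seller proposes): the buyer can get 360 next round, worth 0.42 × 360 = 151.2 now; the seller offers that and keeps 208.8.

208.8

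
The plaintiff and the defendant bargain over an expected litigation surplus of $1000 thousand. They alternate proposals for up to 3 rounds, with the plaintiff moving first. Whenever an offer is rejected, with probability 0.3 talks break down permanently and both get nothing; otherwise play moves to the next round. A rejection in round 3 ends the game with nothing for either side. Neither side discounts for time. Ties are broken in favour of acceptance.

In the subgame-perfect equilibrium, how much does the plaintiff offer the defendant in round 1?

Round 3 (the plaintiff proposes): rejection yields 0 for the defendant; the plaintiff offers 0 and keeps 1000.
Round 2 (the defendant proposes): rejecting gives the plaintiff an expected 0.7 × 1000 = 700; the defendant offers that and keeps 300.
Round 1 (the plaintiff proposes): rejecting gives the defendant an expected 0.7 × 300 = 210, so the plaintiff offers 210, keeping 790.

210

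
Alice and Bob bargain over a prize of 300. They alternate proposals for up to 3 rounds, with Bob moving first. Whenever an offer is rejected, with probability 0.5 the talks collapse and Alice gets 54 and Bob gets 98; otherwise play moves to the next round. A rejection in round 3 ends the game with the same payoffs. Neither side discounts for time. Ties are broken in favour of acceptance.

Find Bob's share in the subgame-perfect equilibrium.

209

Round 3 (Bob proposes): Alice gets 54 if talks fail, so Bob offers 54 and keeps 246.
Round 2 (Alice proposes): rejecting gives Bob an expected 0.5 × 246 + 0.5 × 98 = 172. Alice offers 172 and keeps 300 − 172 = 128.
Round 1 (Bob proposes): rejecting gives Alice an expected 0.5 × 128 + 0.5 × 54 = 91. Bob offers 91 and keeps 300 − 91 = 209.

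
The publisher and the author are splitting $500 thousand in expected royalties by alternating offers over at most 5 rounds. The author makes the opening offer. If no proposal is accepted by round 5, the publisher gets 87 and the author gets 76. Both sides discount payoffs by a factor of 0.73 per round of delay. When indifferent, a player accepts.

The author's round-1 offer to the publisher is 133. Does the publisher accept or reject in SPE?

Reject

Round 5 (the author proposes): the publisher gets 87 if talks fail, so the author offers 87 and keeps 413.
Round 4 (the publisher proposes): the author can get 413 next round, worth 0.73 × 413 = 301.49 now, so the publisher offers 301.49, keeping 198.51.
Round 3 (the author proposes): the publisher can get 198.51 next round, worth 0.73 × 198.51 = 144.9123 now. The author offers 144.9123 and keeps 500 − 144.9123 = 355.0877.
Round 2 (the publisher proposes): the author can get 355.0877 next round, worth 0.73 × 355.0877 = 259.214021 now, so the publisher offers 259.214021, keeping 240.785979.
So by rejecting in round 1, the publisher gets 240.785979 next round, worth 0.73 × 240.785979 = 175.77376467 now.
Offer 133 < 175.77376467, so the publisher rejects.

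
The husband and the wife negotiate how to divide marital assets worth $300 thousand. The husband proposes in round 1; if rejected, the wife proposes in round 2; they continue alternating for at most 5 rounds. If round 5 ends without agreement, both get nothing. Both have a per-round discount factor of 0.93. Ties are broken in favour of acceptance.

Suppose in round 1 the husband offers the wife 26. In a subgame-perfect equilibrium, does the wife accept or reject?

Reject

Work out the wife's continuation value if the offer is rejected.
Round 5 (the husband proposes): rejection yields 0 for the wife; the husband offers 0 and keeps 300.
Round 4 (the wife proposes): the husband can get 300 next round, worth 0.93 × 300 = 279 now; the wife offers that and keeps 21.
Round 3 (the husband proposes): the wife can get 21 next round, worth 0.93 × 21 = 19.53 now, so the husband offers 19.53, keeping 280.47.
Round 2 (the wife proposes): the husband can get 280.47 next round, worth 0.93 × 280.47 = 260.8371 now; the wife offers that and keeps 39.1629.
So by rejecting in round 1, the wife gets 39.1629 next round, worth 0.93 × 39.1629 = 36.421497 now.
Offer 26 < 36.421497, so the wife rejects.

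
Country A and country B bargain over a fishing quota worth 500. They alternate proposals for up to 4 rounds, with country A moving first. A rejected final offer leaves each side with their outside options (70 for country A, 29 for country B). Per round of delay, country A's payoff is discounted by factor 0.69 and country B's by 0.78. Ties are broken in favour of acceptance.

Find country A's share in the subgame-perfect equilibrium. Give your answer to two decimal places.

Round 4 (country B proposes): country A gets 70 if talks fail, so country B offers 70 and keeps 430.
Round 3 (country A proposes): country B can get 430 next round, worth 0.78 × 430 = 335.4 now. Country A offers 335.4 and keeps 500 − 335.4 = 164.6.
Round 2 (country B proposes): country A can get 164.6 next round, worth 0.69 × 164.6 = 113.574 now; country B offers that and keeps 386.426.
Round 1 (country A proposes): country B can get 386.426 next round, worth 0.78 × 386.426 = 301.41228 now. Country A offers 301.41228 and keeps 500 − 301.41228 = 198.58772.

198.59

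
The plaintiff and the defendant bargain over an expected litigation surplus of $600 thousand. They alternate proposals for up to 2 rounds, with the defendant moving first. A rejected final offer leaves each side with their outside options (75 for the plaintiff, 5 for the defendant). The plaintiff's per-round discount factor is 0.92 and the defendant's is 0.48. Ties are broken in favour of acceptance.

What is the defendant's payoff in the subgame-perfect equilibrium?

Round 2 (the plaintiff proposes): the defendant gets 5 if talks fail, so the plaintiff offers 5 and keeps 595.
Round 1 (the defendant proposes): the plaintiff can get 595 next round, worth 0.92 × 595 = 547.4 now; the defendant offers that and keeps 52.6.

52.6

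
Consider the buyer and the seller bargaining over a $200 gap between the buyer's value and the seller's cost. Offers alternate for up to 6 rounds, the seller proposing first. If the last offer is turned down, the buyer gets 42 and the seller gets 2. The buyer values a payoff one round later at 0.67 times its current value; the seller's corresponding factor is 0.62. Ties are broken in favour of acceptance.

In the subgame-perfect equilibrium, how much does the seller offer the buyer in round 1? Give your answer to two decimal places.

94.96

Round 6 (the buyer proposes): the seller gets 2 if talks fail, so the buyer offers 2 and keeps 198.
Round 5 (the seller proposes): the buyer can get 198 next round, worth 0.67 × 198 = 132.66 now; the seller offers that and keeps 67.34.
Round 4 (the buyer proposes): the seller can get 67.34 next round, worth 0.62 × 67.34 = 41.7508 now. The buyer offers 41.7508 and keeps 200 − 41.7508 = 158.2492.
Round 3 (the seller proposes): the buyer can get 158.2492 next round, worth 0.67 × 158.2492 = 106.026964 now, so the seller offers 106.026964, keeping 93.973036.
Round 2 (the buyer proposes): the seller can get 93.973036 next round, worth 0.62 × 93.973036 = 58.26328232 now; the buyer offers that and keeps 141.73671768.
Round 1 (the seller proposes): the buyer can get 141.73671768 next round, worth 0.67 × 141.73671768 = 94.9636008456 now. The seller offers 94.9636008456 and keeps 200 − 94.9636008456 = 105.0363991544.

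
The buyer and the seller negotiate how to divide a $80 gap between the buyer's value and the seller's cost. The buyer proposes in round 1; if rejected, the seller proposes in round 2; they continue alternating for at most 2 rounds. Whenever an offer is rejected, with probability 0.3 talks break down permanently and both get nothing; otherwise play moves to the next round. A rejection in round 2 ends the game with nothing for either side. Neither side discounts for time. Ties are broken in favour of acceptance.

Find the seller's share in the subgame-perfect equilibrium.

56

By backward induction:
Round 2 (the seller proposes): the buyer will accept anything ≥ 0, so the seller offers 0 and keeps 80.
Round 1 (the buyer proposes): rejecting gives the seller an expected 0.7 × 80 = 56. The buyer offers 56 and keeps 80 − 56 = 24.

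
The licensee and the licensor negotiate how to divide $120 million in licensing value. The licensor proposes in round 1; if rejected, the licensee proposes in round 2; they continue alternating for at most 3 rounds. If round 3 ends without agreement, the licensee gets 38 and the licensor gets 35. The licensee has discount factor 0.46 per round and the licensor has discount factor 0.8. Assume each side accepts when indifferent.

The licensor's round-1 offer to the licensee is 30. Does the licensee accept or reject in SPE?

Round 3 (the licensor proposes): the licensee gets 38 if talks fail, so the licensor offers 38 and keeps 82.
Round 2 (the licensee proposes): the licensor can get 82 next round, worth 0.8 × 82 = 65.6 now; the licensee offers that and keeps 54.4.
So by rejecting in round 1, the licensee gets 54.4 next round, worth 0.46 × 54.4 = 25.024 now.
Offer 30 ≥ 25.024, so the licensee accepts.

Accept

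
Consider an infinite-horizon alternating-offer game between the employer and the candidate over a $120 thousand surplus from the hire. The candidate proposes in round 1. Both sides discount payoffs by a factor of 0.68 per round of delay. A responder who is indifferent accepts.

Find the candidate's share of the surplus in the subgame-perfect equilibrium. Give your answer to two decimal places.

Let x be the candidate's share when the candidate proposes and y be the employer's share when the employer proposes.
The employer accepts iff offered ≥ 0.68·y, so x = 120 − 0.68y. Symmetrically y = 120 − 0.68x.
Substituting: x = 120 − 0.68(120 − 0.68x), giving x(1 − 0.68·0.68) = 120(1 − 0.68).
So x = 120 × 0.32 / 0.5376 ≈ 71.4286, and the employer receives 120 − x ≈ 48.5714.

71.43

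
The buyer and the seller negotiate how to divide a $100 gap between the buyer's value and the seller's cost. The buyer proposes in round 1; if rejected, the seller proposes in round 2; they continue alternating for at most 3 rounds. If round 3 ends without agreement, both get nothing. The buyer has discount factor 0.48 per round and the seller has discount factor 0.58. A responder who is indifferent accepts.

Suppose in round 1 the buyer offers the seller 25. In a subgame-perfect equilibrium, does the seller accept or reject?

Round 3 (the buyer proposes): the seller will accept anything ≥ 0, so the buyer offers 0 and keeps 100.
Round 2 (the seller proposes): the buyer can get 100 next round, worth 0.48 × 100 = 48 now; the seller offers that and keeps 52.
So by rejecting in round 1, the seller gets 52 next round, worth 0.58 × 52 = 30.16 now.
Offer 25 < 30.16, so the seller rejects.

Reject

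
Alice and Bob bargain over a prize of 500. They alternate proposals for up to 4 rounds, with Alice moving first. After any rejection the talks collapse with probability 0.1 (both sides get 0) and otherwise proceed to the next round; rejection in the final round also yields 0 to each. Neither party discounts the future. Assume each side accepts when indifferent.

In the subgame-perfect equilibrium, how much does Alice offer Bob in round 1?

409.5

Round 4 (Bob proposes): Alice will accept anything ≥ 0, so Bob offers 0 and keeps 500.
Round 3 (Alice proposes): rejecting gives Bob an expected 0.9 × 500 = 450; Alice offers that and keeps 50.
Round 2 (Bob proposes): rejecting gives Alice an expected 0.9 × 50 = 45. Bob offers 45 and keeps 500 − 45 = 455.
Round 1 (Alice proposes): rejecting gives Bob an expected 0.9 × 455 = 409.5; Alice offers that and keeps 90.5.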